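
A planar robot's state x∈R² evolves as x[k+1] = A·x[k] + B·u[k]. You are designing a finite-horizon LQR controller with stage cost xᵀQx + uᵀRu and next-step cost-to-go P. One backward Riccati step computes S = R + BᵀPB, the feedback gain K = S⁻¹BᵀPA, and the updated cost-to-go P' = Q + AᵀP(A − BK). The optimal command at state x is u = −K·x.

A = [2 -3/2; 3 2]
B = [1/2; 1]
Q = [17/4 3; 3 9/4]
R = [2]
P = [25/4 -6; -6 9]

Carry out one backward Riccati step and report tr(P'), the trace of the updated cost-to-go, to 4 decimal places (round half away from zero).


BᵀP = [-2.8750 6.0000]
S = R + BᵀPB = [2] + [4.5625] = [6.5625]
BᵀPA = [12.2500 16.3125]
K = S⁻¹·BᵀPA = [1.8667 2.4857]
A−BK = [1.0667 -2.7429; 1.1333 -0.4857]
AᵀP(A−BK) = [11.1333 7.8000; 7.8000 45.5143]
P' = Q + AᵀP(A−BK) = [15.3833 10.8000; 10.8000 47.7643]
tr(P') = 63.1476

63.1476


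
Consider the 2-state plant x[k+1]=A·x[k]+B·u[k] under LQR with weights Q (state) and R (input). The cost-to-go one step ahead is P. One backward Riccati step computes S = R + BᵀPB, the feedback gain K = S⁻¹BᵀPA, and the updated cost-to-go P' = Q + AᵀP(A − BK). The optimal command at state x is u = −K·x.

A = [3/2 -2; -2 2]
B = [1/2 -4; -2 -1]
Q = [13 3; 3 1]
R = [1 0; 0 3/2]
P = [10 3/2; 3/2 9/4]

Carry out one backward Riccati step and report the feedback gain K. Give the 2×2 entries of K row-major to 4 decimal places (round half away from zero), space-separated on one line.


0.9996 -1.0526 -0.2361 0.3529

BᵀP = [2.0000 -3.7500; -41.5000 -8.2500]
S = R + BᵀPB = [1 0; 0 3/2] + [8.5000 -4.2500; -4.2500 174.2500] = [9.5000 -4.2500; -4.2500 175.7500]
BᵀPA = [10.5000 -11.5000; -45.7500 66.5000]
K = S⁻¹·BᵀPA = [0.9996 -1.0526; -0.2361 0.3529]
A−BK = [0.0556 -0.0620; -0.2369 0.2476]
AᵀP(A−BK) = [1.2006 -1.3010; -1.3010 1.4252]
P' = Q + AᵀP(A−BK) = [14.2006 1.6990; 1.6990 2.4252]
tr(P') = 16.6258


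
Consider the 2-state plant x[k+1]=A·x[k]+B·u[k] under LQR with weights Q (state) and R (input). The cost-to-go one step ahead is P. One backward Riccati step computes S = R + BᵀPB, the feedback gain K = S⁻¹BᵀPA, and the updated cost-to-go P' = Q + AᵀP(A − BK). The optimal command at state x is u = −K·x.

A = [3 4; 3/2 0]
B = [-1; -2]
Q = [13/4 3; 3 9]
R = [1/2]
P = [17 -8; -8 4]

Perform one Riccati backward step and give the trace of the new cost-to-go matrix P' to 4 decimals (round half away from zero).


357.5833

BᵀP = [-1.0000 0.0000]
S = R + BᵀPB = [1/2] + [1.0000] = [1.5000]
BᵀPA = [-3.0000 -4.0000]
K = S⁻¹·BᵀPA = [-2.0000 -2.6667]
A−BK = [1.0000 1.3333; -2.5000 -5.3333]
AᵀP(A−BK) = [84.0000 148.0000; 148.0000 261.3333]
P' = Q + AᵀP(A−BK) = [87.2500 151.0000; 151.0000 270.3333]
tr(P') = 357.5833


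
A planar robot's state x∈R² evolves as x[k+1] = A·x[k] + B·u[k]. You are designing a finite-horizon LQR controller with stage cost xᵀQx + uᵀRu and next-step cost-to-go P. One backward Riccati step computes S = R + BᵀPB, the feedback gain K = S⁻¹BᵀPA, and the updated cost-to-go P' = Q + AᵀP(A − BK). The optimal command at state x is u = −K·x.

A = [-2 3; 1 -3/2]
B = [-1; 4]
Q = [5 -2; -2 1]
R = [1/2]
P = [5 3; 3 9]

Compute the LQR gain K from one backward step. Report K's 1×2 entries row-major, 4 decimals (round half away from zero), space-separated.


0.1514 -0.2271

BᵀP = [7.0000 33.0000]
S = R + BᵀPB = [1/2] + [125.0000] = [125.5000]
BᵀPA = [19.0000 -28.5000]
K = S⁻¹·BᵀPA = [0.1514 -0.2271]
A−BK = [-1.8486 2.7729; 0.3944 -0.5916]
AᵀP(A−BK) = [14.1235 -21.1853; -21.1853 31.7779]
P' = Q + AᵀP(A−BK) = [19.1235 -23.1853; -23.1853 32.7779]
tr(P') = 51.9014


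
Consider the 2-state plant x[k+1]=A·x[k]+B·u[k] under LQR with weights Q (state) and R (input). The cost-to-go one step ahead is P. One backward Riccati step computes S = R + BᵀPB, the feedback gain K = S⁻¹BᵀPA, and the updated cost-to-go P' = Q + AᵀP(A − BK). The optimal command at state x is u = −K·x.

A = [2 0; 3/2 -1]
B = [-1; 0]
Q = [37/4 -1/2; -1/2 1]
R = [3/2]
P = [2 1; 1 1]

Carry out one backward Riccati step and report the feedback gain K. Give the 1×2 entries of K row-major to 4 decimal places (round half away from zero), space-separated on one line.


-1.5714 0.2857

BᵀP = [-2.0000 -1.0000]
S = R + BᵀPB = [3/2] + [2.0000] = [3.5000]
BᵀPA = [-5.5000 1.0000]
K = S⁻¹·BᵀPA = [-1.5714 0.2857]
A−BK = [0.4286 0.2857; 1.5000 -1.0000]
AᵀP(A−BK) = [7.6071 -1.9286; -1.9286 0.7143]
P' = Q + AᵀP(A−BK) = [16.8571 -2.4286; -2.4286 1.7143]
tr(P') = 18.5714


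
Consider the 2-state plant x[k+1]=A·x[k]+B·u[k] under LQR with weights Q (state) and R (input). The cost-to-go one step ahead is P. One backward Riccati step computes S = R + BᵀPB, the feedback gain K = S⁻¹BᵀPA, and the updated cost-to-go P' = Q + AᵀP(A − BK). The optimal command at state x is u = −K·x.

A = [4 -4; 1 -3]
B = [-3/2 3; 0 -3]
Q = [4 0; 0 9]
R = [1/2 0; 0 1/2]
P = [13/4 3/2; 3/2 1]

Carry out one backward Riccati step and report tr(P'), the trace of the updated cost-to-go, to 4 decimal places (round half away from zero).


25.9192

BᵀP = [-4.8750 -2.2500; 5.2500 1.5000]
S = R + BᵀPB = [1/2 0; 0 1/2] + [7.3125 -7.8750; -7.8750 11.2500] = [7.8125 -7.8750; -7.8750 11.7500]
BᵀPA = [-21.7500 26.2500; 22.5000 -25.5000]
K = S⁻¹·BᵀPA = [-2.6317 3.6139; 0.1511 0.2518]
A−BK = [-0.4008 0.6653; 1.4533 -2.2445]
AᵀP(A−BK) = [4.3610 -6.0651; -6.0651 8.5582]
P' = Q + AᵀP(A−BK) = [8.3610 -6.0651; -6.0651 17.5582]
tr(P') = 25.9192


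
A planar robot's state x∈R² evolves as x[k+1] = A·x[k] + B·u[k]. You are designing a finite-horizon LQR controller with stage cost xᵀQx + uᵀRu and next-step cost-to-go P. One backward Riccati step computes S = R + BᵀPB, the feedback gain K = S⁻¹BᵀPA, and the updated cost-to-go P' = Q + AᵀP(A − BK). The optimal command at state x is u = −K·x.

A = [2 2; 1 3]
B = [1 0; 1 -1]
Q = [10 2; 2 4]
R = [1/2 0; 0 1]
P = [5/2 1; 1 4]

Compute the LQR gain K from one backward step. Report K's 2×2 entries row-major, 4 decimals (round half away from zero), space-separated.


BᵀP = [3.5000 5.0000; -1.0000 -4.0000]
S = R + BᵀPB = [1/2 0; 0 1] + [8.5000 -5.0000; -5.0000 4.0000] = [9.0000 -5.0000; -5.0000 5.0000]
BᵀPA = [12.0000 22.0000; -6.0000 -14.0000]
K = S⁻¹·BᵀPA = [1.5000 2.0000; 0.3000 -0.8000]
A−BK = [0.5000 0.0000; -0.2000 0.2000]
AᵀP(A−BK) = [1.8000 1.2000; 1.2000 2.8000]
P' = Q + AᵀP(A−BK) = [11.8000 3.2000; 3.2000 6.8000]
tr(P') = 18.6000

1.5000 2.0000 0.3000 -0.8000


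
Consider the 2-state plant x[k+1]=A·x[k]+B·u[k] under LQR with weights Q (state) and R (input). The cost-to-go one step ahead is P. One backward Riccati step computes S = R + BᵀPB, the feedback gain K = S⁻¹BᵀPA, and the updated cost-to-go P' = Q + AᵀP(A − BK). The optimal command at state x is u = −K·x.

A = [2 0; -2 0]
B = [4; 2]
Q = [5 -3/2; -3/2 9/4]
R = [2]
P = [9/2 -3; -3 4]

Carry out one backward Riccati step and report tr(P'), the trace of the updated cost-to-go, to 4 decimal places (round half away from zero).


40.8690

BᵀP = [12.0000 -4.0000]
S = R + BᵀPB = [2] + [40.0000] = [42.0000]
BᵀPA = [32.0000 0.0000]
K = S⁻¹·BᵀPA = [0.7619 0.0000]
A−BK = [-1.0476 0.0000; -3.5238 0.0000]
AᵀP(A−BK) = [33.6190 0.0000; 0.0000 0.0000]
P' = Q + AᵀP(A−BK) = [38.6190 -1.5000; -1.5000 2.2500]
tr(P') = 40.8690


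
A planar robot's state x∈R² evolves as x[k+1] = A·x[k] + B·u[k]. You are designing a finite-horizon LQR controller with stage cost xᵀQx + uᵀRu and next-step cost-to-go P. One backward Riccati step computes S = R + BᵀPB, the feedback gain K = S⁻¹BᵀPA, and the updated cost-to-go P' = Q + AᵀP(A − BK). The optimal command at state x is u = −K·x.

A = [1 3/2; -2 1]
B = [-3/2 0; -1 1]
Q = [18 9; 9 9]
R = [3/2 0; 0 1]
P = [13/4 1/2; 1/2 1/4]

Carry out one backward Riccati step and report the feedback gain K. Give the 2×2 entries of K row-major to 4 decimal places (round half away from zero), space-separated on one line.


BᵀP = [-5.3750 -1.0000; 0.5000 0.2500]
S = R + BᵀPB = [3/2 0; 0 1] + [9.0625 -1.0000; -1.0000 0.2500] = [10.5625 -1.0000; -1.0000 1.2500]
BᵀPA = [-3.3750 -9.0625; 0.0000 1.0000]
K = S⁻¹·BᵀPA = [-0.3457 -0.8464; -0.2766 0.1229]
A−BK = [0.4814 0.2305; -2.0691 0.0307]
AᵀP(A−BK) = [1.0832 0.5186; 0.5186 1.2695]
P' = Q + AᵀP(A−BK) = [19.0832 9.5186; 9.5186 10.2695]
tr(P') = 29.3528

-0.3457 -0.8464 -0.2766 0.1229


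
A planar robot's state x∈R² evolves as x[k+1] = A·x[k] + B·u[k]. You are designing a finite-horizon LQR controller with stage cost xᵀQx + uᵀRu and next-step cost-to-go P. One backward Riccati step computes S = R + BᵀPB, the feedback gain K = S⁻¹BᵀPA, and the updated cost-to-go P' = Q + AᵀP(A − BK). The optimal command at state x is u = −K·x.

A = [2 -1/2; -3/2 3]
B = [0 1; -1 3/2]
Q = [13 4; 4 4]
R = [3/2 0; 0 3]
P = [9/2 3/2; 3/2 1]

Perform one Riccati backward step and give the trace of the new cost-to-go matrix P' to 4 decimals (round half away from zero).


25.2790

BᵀP = [-1.5000 -1.0000; 6.7500 3.0000]
S = R + BᵀPB = [3/2 0; 0 3] + [1.0000 -3.0000; -3.0000 11.2500] = [2.5000 -3.0000; -3.0000 14.2500]
BᵀPA = [-1.5000 -2.2500; 9.0000 5.6250]
K = S⁻¹·BᵀPA = [0.2113 -0.5704; 0.6761 0.2746]
A−BK = [1.3239 -0.7746; -2.3028 2.0176]
AᵀP(A−BK) = [5.4824 -2.2025; -2.2025 2.7967]
P' = Q + AᵀP(A−BK) = [18.4824 1.7975; 1.7975 6.7967]
tr(P') = 25.2790


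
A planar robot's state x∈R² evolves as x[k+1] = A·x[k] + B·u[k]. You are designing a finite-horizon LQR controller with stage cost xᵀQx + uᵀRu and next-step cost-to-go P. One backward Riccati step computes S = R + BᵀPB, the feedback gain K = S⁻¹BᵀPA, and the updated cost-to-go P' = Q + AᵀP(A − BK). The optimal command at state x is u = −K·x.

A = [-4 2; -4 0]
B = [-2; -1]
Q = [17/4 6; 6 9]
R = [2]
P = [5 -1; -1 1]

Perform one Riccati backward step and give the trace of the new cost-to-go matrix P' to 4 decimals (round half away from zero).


BᵀP = [-9.0000 1.0000]
S = R + BᵀPB = [2] + [17.0000] = [19.0000]
BᵀPA = [32.0000 -18.0000]
K = S⁻¹·BᵀPA = [1.6842 -0.9474]
A−BK = [-0.6316 0.1053; -2.3158 -0.9474]
AᵀP(A−BK) = [10.1053 -1.6842; -1.6842 2.9474]
P' = Q + AᵀP(A−BK) = [14.3553 4.3158; 4.3158 11.9474]
tr(P') = 26.3026

26.3026


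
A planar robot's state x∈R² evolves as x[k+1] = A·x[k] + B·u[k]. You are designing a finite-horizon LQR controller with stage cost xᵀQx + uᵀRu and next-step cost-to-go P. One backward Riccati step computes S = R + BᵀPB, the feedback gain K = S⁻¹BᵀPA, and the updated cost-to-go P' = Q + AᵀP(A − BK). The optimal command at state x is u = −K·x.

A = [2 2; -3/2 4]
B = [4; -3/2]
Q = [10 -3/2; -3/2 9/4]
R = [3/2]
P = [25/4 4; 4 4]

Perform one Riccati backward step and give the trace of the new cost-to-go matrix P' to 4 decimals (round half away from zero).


69.4420

BᵀP = [19.0000 10.0000]
S = R + BᵀPB = [3/2] + [61.0000] = [62.5000]
BᵀPA = [23.0000 78.0000]
K = S⁻¹·BᵀPA = [0.3680 1.2480]
A−BK = [0.5280 -2.9920; -0.9480 5.8720]
AᵀP(A−BK) = [1.5360 -7.7040; -7.7040 55.6560]
P' = Q + AᵀP(A−BK) = [11.5360 -9.2040; -9.2040 57.9060]
tr(P') = 69.4420


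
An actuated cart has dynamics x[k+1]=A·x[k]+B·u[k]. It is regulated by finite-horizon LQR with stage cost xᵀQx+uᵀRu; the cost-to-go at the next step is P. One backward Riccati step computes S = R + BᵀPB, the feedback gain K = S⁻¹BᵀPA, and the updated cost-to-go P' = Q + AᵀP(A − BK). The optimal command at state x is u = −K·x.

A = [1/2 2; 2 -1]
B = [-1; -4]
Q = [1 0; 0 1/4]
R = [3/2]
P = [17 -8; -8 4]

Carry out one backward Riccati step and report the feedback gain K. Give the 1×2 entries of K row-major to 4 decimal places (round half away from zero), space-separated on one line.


BᵀP = [15.0000 -8.0000]
S = R + BᵀPB = [3/2] + [17.0000] = [18.5000]
BᵀPA = [-8.5000 38.0000]
K = S⁻¹·BᵀPA = [-0.4595 2.0541]
A−BK = [0.0405 4.0541; 0.1622 7.2162]
AᵀP(A−BK) = [0.3446 -1.5405; -1.5405 25.9459]
P' = Q + AᵀP(A−BK) = [1.3446 -1.5405; -1.5405 26.1959]
tr(P') = 27.5405

-0.4595 2.0541


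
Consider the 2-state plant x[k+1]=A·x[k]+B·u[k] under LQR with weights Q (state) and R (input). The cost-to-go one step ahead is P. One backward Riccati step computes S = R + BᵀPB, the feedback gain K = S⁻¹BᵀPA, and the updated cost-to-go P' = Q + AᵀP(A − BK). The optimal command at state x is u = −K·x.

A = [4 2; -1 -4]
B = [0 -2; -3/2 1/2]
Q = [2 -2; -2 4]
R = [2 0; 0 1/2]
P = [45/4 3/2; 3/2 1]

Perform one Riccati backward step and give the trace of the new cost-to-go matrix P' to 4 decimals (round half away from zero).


BᵀP = [-2.2500 -1.5000; -21.7500 -2.5000]
S = R + BᵀPB = [2 0; 0 1/2] + [2.2500 3.7500; 3.7500 42.2500] = [4.2500 3.7500; 3.7500 42.7500]
BᵀPA = [-7.5000 1.5000; -84.5000 -33.5000]
K = S⁻¹·BᵀPA = [-0.0224 1.1320; -1.9746 -0.8829]
A−BK = [0.0507 0.2342; -0.0462 -1.8606]
AᵀP(A−BK) = [1.9746 0.8829; 0.8829 5.7241]
P' = Q + AᵀP(A−BK) = [3.9746 -1.1171; -1.1171 9.7241]
tr(P') = 13.6987

13.6987


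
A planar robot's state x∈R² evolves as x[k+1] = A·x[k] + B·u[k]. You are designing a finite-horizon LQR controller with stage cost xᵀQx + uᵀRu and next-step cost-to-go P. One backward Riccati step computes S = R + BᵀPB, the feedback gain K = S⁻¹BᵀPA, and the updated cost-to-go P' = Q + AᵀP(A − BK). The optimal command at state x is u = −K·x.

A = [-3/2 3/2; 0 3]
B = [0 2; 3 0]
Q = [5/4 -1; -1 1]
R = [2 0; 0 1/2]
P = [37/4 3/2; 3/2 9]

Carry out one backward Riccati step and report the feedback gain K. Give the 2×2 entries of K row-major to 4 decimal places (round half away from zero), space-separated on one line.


BᵀP = [4.5000 27.0000; 18.5000 3.0000]
S = R + BᵀPB = [2 0; 0 1/2] + [81.0000 9.0000; 9.0000 37.0000] = [83.0000 9.0000; 9.0000 37.5000]
BᵀPA = [-6.7500 87.7500; -27.7500 36.7500]
K = S⁻¹·BᵀPA = [-0.0011 0.9764; -0.7397 0.7457]
A−BK = [-0.0205 0.0087; 0.0033 0.0709]
AᵀP(A−BK) = [0.2774 -0.2796; -0.2796 2.2324]
P' = Q + AᵀP(A−BK) = [1.5274 -1.2796; -1.2796 3.2324]
tr(P') = 4.7598

-0.0011 0.9764 -0.7397 0.7457


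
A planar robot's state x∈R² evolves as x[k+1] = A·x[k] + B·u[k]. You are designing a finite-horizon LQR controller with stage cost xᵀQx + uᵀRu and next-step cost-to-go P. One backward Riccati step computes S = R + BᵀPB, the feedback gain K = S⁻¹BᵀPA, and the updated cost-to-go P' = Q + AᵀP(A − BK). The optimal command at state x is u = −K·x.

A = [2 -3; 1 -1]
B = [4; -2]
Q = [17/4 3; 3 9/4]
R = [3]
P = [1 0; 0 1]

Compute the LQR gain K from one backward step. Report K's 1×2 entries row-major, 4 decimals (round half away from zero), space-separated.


BᵀP = [4.0000 -2.0000]
S = R + BᵀPB = [3] + [20.0000] = [23.0000]
BᵀPA = [6.0000 -10.0000]
K = S⁻¹·BᵀPA = [0.2609 -0.4348]
A−BK = [0.9565 -1.2609; 1.5217 -1.8696]
AᵀP(A−BK) = [3.4348 -4.3913; -4.3913 5.6522]
P' = Q + AᵀP(A−BK) = [7.6848 -1.3913; -1.3913 7.9022]
tr(P') = 15.5870

0.2609 -0.4348


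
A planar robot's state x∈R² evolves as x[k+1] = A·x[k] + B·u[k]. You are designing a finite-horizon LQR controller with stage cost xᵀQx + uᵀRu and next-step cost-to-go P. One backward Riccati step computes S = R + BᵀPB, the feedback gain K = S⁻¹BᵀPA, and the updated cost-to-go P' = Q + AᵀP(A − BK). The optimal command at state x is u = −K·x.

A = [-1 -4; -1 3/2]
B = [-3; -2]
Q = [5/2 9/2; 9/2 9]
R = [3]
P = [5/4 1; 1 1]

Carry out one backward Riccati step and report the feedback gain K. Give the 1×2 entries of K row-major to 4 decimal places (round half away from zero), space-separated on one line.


0.3554 0.5124

BᵀP = [-5.7500 -5.0000]
S = R + BᵀPB = [3] + [27.2500] = [30.2500]
BᵀPA = [10.7500 15.5000]
K = S⁻¹·BᵀPA = [0.3554 0.5124]
A−BK = [0.0661 -2.4628; -0.2893 2.5248]
AᵀP(A−BK) = [0.4298 0.4917; 0.4917 2.3079]
P' = Q + AᵀP(A−BK) = [2.9298 4.9917; 4.9917 11.3079]
tr(P') = 14.2376


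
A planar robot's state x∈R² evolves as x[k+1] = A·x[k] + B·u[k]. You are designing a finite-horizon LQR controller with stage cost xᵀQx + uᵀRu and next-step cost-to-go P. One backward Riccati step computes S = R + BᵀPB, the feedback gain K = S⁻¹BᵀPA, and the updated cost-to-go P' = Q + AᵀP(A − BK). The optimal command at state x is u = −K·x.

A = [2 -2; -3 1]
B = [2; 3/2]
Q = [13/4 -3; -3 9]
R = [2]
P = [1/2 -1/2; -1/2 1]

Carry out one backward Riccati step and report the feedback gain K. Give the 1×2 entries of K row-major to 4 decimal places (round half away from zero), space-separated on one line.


BᵀP = [0.2500 0.5000]
S = R + BᵀPB = [2] + [1.2500] = [3.2500]
BᵀPA = [-1.0000 0.0000]
K = S⁻¹·BᵀPA = [-0.3077 0.0000]
A−BK = [2.6154 -2.0000; -2.5385 1.0000]
AᵀP(A−BK) = [16.6923 -9.0000; -9.0000 5.0000]
P' = Q + AᵀP(A−BK) = [19.9423 -12.0000; -12.0000 14.0000]
tr(P') = 33.9423

-0.3077 0.0000


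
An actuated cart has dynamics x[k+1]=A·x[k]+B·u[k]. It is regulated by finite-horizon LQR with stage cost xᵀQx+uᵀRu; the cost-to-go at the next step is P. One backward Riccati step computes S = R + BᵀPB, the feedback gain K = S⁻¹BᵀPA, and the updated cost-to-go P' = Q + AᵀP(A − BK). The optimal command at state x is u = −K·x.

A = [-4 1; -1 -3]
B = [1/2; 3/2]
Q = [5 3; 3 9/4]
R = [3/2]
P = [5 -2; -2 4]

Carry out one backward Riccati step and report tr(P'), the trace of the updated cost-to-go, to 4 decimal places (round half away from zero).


BᵀP = [-0.5000 5.0000]
S = R + BᵀPB = [3/2] + [7.2500] = [8.7500]
BᵀPA = [-3.0000 -15.5000]
K = S⁻¹·BᵀPA = [-0.3429 -1.7714]
A−BK = [-3.8286 1.8857; -0.4857 -0.3429]
AᵀP(A−BK) = [66.9714 -35.3143; -35.3143 25.5429]
P' = Q + AᵀP(A−BK) = [71.9714 -32.3143; -32.3143 27.7929]
tr(P') = 99.7643

99.7643


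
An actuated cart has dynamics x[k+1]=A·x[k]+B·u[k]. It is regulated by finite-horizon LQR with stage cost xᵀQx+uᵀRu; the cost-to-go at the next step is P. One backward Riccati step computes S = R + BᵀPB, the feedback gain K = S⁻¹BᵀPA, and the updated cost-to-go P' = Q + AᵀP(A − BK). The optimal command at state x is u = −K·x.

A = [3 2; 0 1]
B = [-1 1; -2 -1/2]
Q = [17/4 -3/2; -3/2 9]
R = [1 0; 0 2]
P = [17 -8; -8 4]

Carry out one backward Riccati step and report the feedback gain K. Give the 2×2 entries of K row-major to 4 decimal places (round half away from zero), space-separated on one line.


-0.3818 -0.4364 2.2364 1.1273

BᵀP = [-1.0000 0.0000; 21.0000 -10.0000]
S = R + BᵀPB = [1 0; 0 2] + [1.0000 -1.0000; -1.0000 26.0000] = [2.0000 -1.0000; -1.0000 28.0000]
BᵀPA = [-3.0000 -2.0000; 63.0000 32.0000]
K = S⁻¹·BᵀPA = [-0.3818 -0.4364; 2.2364 1.1273]
A−BK = [0.3818 0.4364; 0.3545 0.6909]
AᵀP(A−BK) = [10.9636 5.6727; 5.6727 3.0545]
P' = Q + AᵀP(A−BK) = [15.2136 4.1727; 4.1727 12.0545]
tr(P') = 27.2682


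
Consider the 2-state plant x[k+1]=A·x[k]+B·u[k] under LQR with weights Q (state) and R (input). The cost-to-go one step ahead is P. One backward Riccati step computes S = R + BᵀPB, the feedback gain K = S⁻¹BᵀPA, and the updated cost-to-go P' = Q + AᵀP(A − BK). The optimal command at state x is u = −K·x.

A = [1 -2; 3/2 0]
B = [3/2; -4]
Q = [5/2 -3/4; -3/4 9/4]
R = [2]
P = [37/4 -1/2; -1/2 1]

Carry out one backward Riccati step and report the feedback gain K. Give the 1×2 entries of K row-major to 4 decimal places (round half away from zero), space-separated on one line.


0.1953 -0.7085

BᵀP = [15.8750 -4.7500]
S = R + BᵀPB = [2] + [42.8125] = [44.8125]
BᵀPA = [8.7500 -31.7500]
K = S⁻¹·BᵀPA = [0.1953 -0.7085]
A−BK = [0.7071 -0.9372; 2.2810 -2.8340]
AᵀP(A−BK) = [8.2915 -10.8006; -10.8006 14.5049]
P' = Q + AᵀP(A−BK) = [10.7915 -11.5506; -11.5506 16.7549]
tr(P') = 27.5464


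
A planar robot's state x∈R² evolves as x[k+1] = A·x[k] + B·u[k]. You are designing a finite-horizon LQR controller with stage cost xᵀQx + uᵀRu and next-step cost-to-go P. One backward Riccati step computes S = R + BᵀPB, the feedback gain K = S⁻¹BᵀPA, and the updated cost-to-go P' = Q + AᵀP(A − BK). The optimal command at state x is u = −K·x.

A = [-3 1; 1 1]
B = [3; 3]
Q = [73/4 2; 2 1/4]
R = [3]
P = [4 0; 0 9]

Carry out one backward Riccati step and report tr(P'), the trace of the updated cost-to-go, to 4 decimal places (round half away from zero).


BᵀP = [12.0000 27.0000]
S = R + BᵀPB = [3] + [117.0000] = [120.0000]
BᵀPA = [-9.0000 39.0000]
K = S⁻¹·BᵀPA = [-0.0750 0.3250]
A−BK = [-2.7750 0.0250; 1.2250 0.0250]
AᵀP(A−BK) = [44.3250 -0.0750; -0.0750 0.3250]
P' = Q + AᵀP(A−BK) = [62.5750 1.9250; 1.9250 0.5750]
tr(P') = 63.1500

63.1500


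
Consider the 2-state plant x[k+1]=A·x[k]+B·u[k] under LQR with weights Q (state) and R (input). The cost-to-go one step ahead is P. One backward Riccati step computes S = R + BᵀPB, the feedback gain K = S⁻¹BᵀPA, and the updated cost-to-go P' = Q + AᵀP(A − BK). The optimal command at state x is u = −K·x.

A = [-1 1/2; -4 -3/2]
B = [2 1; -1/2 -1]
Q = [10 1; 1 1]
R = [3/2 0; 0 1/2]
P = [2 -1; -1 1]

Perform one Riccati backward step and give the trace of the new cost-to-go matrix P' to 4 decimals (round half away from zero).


BᵀP = [4.5000 -2.5000; 3.0000 -2.0000]
S = R + BᵀPB = [3/2 0; 0 1/2] + [10.2500 7.0000; 7.0000 5.0000] = [11.7500 7.0000; 7.0000 5.5000]
BᵀPA = [5.5000 6.0000; 5.0000 4.5000]
K = S⁻¹·BᵀPA = [-0.3040 0.0960; 1.2960 0.6960]
A−BK = [-1.6880 -0.3880; -2.8560 -0.7560]
AᵀP(A−BK) = [5.1920 1.4920; 1.4920 0.5420]
P' = Q + AᵀP(A−BK) = [15.1920 2.4920; 2.4920 1.5420]
tr(P') = 16.7340

16.7340


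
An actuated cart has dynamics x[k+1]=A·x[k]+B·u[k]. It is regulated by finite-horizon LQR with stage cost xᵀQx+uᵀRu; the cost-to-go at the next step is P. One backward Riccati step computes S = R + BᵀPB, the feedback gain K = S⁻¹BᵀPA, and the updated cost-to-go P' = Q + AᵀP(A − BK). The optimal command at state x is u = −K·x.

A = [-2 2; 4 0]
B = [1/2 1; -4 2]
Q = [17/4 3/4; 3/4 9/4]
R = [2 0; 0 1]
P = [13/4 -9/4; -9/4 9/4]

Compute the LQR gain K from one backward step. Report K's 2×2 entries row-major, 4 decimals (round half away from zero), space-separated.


-1.3725 0.5992 -0.4025 0.7688

BᵀP = [10.6250 -10.1250; -1.2500 2.2500]
S = R + BᵀPB = [2 0; 0 1] + [45.8125 -9.6250; -9.6250 3.2500] = [47.8125 -9.6250; -9.6250 4.2500]
BᵀPA = [-61.7500 21.2500; 11.5000 -2.5000]
K = S⁻¹·BᵀPA = [-1.3725 0.5992; -0.4025 0.7688]
A−BK = [-0.9112 0.9316; -0.6851 0.8592]
AᵀP(A−BK) = [4.8751 -2.8400; -2.8400 2.1888]
P' = Q + AᵀP(A−BK) = [9.1251 -2.0900; -2.0900 4.4388]
tr(P') = 13.5639


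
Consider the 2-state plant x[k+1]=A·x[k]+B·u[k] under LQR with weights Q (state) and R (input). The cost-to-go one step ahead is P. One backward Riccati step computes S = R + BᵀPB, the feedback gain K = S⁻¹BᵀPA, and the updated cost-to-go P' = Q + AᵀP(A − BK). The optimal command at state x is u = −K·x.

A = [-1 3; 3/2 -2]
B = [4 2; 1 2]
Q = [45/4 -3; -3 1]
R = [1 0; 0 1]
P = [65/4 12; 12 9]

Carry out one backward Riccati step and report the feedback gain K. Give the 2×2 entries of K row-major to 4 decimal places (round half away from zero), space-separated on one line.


BᵀP = [77.0000 57.0000; 56.5000 42.0000]
S = R + BᵀPB = [1 0; 0 1] + [365.0000 268.0000; 268.0000 197.0000] = [366.0000 268.0000; 268.0000 198.0000]
BᵀPA = [8.5000 117.0000; 6.5000 85.5000]
K = S⁻¹·BᵀPA = [-0.0916 0.3913; 0.1568 -0.0978]
A−BK = [-0.9472 1.6304; 1.2780 -2.1957]
AᵀP(A−BK) = [0.2593 -0.4402; -0.4402 0.8315]
P' = Q + AᵀP(A−BK) = [11.5093 -3.4402; -3.4402 1.8315]
tr(P') = 13.3408

-0.0916 0.3913 0.1568 -0.0978


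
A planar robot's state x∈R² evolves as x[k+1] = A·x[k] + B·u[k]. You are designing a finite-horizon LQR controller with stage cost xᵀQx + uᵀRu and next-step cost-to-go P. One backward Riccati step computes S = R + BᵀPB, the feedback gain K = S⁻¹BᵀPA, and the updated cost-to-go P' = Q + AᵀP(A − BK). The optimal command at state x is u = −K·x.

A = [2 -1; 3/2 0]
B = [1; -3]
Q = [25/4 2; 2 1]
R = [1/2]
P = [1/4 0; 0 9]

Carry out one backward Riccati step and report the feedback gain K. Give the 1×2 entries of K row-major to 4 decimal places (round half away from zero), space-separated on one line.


BᵀP = [0.2500 -27.0000]
S = R + BᵀPB = [1/2] + [81.2500] = [81.7500]
BᵀPA = [-40.0000 -0.2500]
K = S⁻¹·BᵀPA = [-0.4893 -0.0031]
A−BK = [2.4893 -0.9969; 0.0321 -0.0092]
AᵀP(A−BK) = [1.6781 -0.6223; -0.6223 0.2492]
P' = Q + AᵀP(A−BK) = [7.9281 1.3777; 1.3777 1.2492]
tr(P') = 9.1774

-0.4893 -0.0031


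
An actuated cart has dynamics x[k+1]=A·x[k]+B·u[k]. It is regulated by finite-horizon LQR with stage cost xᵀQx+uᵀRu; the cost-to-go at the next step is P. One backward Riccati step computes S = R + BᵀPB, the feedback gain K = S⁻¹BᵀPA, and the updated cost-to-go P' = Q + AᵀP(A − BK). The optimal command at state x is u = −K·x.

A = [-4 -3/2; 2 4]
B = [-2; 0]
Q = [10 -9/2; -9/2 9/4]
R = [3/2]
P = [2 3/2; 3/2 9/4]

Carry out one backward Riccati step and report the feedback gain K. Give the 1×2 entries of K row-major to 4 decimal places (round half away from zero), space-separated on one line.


1.0526 -0.6316

BᵀP = [-4.0000 -3.0000]
S = R + BᵀPB = [3/2] + [8.0000] = [9.5000]
BᵀPA = [10.0000 -6.0000]
K = S⁻¹·BᵀPA = [1.0526 -0.6316]
A−BK = [-1.8947 -2.7632; 2.0000 4.0000]
AᵀP(A−BK) = [6.4737 7.8158; 7.8158 18.7105]
P' = Q + AᵀP(A−BK) = [16.4737 3.3158; 3.3158 20.9605]
tr(P') = 37.4342


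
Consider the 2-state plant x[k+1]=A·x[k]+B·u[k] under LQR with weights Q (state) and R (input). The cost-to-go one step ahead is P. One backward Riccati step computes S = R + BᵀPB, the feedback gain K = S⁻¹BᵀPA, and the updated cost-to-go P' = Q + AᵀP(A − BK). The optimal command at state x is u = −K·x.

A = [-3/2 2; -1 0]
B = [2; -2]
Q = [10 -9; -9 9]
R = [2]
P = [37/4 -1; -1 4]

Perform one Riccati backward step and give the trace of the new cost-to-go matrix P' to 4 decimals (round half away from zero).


44.2956

BᵀP = [20.5000 -10.0000]
S = R + BᵀPB = [2] + [61.0000] = [63.0000]
BᵀPA = [-20.7500 41.0000]
K = S⁻¹·BᵀPA = [-0.3294 0.6508]
A−BK = [-0.8413 0.6984; -1.6587 1.3016]
AᵀP(A−BK) = [14.9782 -12.2460; -12.2460 10.3175]
P' = Q + AᵀP(A−BK) = [24.9782 -21.2460; -21.2460 19.3175]
tr(P') = 44.2956


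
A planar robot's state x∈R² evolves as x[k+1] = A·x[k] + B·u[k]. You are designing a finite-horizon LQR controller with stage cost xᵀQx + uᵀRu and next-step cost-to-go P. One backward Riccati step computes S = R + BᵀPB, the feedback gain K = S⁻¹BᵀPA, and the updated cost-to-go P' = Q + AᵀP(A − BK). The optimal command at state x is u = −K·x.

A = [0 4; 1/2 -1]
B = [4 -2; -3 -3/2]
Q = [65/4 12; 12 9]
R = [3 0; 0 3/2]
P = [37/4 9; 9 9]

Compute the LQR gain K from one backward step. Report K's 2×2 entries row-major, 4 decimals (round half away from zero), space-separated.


-0.0297 0.3850 -0.1485 -0.7415

BᵀP = [10.0000 9.0000; -32.0000 -31.5000]
S = R + BᵀPB = [3 0; 0 3/2] + [13.0000 -33.5000; -33.5000 111.2500] = [16.0000 -33.5000; -33.5000 112.7500]
BᵀPA = [4.5000 31.0000; -15.7500 -96.5000]
K = S⁻¹·BᵀPA = [-0.0297 0.3850; -0.1485 -0.7415]
A−BK = [-0.1782 0.9769; 0.1881 -0.9571]
AᵀP(A−BK) = [0.0446 0.0891; 0.0891 1.5116]
P' = Q + AᵀP(A−BK) = [16.2946 12.0891; 12.0891 10.5116]
tr(P') = 26.8061


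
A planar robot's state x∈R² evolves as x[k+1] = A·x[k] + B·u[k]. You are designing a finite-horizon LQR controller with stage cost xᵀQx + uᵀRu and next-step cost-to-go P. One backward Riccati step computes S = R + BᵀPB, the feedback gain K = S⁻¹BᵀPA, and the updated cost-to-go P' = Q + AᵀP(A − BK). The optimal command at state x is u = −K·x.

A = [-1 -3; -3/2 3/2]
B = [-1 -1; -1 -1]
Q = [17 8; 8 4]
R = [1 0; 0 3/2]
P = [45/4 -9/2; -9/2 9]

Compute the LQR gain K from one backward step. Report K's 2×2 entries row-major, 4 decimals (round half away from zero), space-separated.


0.6835 0.6835 0.4557 0.4557

BᵀP = [-6.7500 -4.5000; -6.7500 -4.5000]
S = R + BᵀPB = [1 0; 0 3/2] + [11.2500 11.2500; 11.2500 11.2500] = [12.2500 11.2500; 11.2500 12.7500]
BᵀPA = [13.5000 13.5000; 13.5000 13.5000]
K = S⁻¹·BᵀPA = [0.6835 0.6835; 0.4557 0.4557]
A−BK = [0.1392 -1.8608; -0.3608 2.6392]
AᵀP(A−BK) = [2.6203 -15.3797; -15.3797 146.6203]
P' = Q + AᵀP(A−BK) = [19.6203 -7.3797; -7.3797 150.6203]
tr(P') = 170.2405


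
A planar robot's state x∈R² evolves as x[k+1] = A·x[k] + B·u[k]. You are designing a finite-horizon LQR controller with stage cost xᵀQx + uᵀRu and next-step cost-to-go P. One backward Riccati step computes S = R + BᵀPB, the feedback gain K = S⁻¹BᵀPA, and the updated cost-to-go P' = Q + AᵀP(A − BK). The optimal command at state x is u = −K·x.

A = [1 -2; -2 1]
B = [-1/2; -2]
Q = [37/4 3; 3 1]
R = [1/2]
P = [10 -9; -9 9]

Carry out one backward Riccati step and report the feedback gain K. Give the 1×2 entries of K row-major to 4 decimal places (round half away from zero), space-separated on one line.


1.9048 -1.8810

BᵀP = [13.0000 -13.5000]
S = R + BᵀPB = [1/2] + [20.5000] = [21.0000]
BᵀPA = [40.0000 -39.5000]
K = S⁻¹·BᵀPA = [1.9048 -1.8810]
A−BK = [1.9524 -2.9405; 1.8095 -2.7619]
AᵀP(A−BK) = [5.8095 -7.7619; -7.7619 10.7024]
P' = Q + AᵀP(A−BK) = [15.0595 -4.7619; -4.7619 11.7024]
tr(P') = 26.7619


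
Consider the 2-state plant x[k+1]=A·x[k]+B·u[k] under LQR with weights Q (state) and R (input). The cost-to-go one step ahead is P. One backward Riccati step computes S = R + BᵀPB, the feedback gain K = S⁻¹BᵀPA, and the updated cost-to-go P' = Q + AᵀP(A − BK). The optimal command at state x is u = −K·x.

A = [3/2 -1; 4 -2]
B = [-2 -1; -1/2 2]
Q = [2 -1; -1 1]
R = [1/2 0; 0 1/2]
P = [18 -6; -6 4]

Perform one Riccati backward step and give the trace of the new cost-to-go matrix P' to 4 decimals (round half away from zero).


5.9759

BᵀP = [-33.0000 10.0000; -30.0000 14.0000]
S = R + BᵀPB = [1/2 0; 0 1/2] + [61.0000 53.0000; 53.0000 58.0000] = [61.5000 53.0000; 53.0000 58.5000]
BᵀPA = [-9.5000 13.0000; 11.0000 2.0000]
K = S⁻¹·BᵀPA = [-1.4437 0.8298; 1.4960 -0.7176]
A−BK = [0.1086 -0.0580; 0.2861 -0.1499]
AᵀP(A−BK) = [2.3281 -1.2235; -1.2235 0.6479]
P' = Q + AᵀP(A−BK) = [4.3281 -2.2235; -2.2235 1.6479]
tr(P') = 5.9759


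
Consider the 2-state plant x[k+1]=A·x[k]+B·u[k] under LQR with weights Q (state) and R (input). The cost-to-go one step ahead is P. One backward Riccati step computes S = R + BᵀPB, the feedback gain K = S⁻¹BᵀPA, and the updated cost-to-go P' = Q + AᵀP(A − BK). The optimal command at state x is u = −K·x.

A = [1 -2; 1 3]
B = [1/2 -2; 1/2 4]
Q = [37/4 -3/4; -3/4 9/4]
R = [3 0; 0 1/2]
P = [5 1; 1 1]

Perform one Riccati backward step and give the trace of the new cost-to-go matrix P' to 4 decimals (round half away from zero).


BᵀP = [3.0000 1.0000; -6.0000 2.0000]
S = R + BᵀPB = [3 0; 0 1/2] + [2.0000 -2.0000; -2.0000 20.0000] = [5.0000 -2.0000; -2.0000 20.5000]
BᵀPA = [4.0000 -3.0000; -4.0000 18.0000]
K = S⁻¹·BᵀPA = [0.7513 -0.2589; -0.1218 0.8528]
A−BK = [0.3807 -0.1650; 1.1117 -0.2817]
AᵀP(A−BK) = [4.5076 -1.5533; -1.5533 0.8731]
P' = Q + AᵀP(A−BK) = [13.7576 -2.3033; -2.3033 3.1231]
tr(P') = 16.8807

16.8807


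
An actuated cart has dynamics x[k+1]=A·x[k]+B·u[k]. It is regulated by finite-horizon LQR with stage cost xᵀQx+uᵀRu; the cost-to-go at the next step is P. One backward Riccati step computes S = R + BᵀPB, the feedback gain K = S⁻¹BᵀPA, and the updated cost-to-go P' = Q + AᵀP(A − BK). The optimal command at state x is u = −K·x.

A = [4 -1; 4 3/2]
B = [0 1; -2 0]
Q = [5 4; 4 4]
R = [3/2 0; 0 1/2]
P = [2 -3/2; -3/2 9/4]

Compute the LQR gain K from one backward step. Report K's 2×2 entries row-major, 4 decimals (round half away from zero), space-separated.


-1.2174 -0.6739 2.2609 -0.8913

BᵀP = [3.0000 -4.5000; 2.0000 -1.5000]
S = R + BᵀPB = [3/2 0; 0 1/2] + [9.0000 3.0000; 3.0000 2.0000] = [10.5000 3.0000; 3.0000 2.5000]
BᵀPA = [-6.0000 -9.7500; 2.0000 -4.2500]
K = S⁻¹·BᵀPA = [-1.2174 -0.6739; 2.2609 -0.8913]
A−BK = [1.7391 -0.1087; 1.5652 0.1522]
AᵀP(A−BK) = [8.1739 0.2391; 0.2391 1.2038]
P' = Q + AᵀP(A−BK) = [13.1739 4.2391; 4.2391 5.2038]
tr(P') = 18.3777


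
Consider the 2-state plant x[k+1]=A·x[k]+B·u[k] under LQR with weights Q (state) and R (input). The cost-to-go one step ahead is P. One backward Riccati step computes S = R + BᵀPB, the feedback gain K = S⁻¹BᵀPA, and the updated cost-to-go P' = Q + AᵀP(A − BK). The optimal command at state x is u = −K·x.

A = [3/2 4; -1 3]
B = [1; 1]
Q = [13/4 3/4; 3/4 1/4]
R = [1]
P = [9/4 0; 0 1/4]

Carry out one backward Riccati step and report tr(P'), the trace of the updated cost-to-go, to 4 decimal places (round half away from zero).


17.1116

BᵀP = [2.2500 0.2500]
S = R + BᵀPB = [1] + [2.5000] = [3.5000]
BᵀPA = [3.1250 9.7500]
K = S⁻¹·BᵀPA = [0.8929 2.7857]
A−BK = [0.6071 1.2143; -1.8929 0.2143]
AᵀP(A−BK) = [2.5223 4.0446; 4.0446 11.0893]
P' = Q + AᵀP(A−BK) = [5.7723 4.7946; 4.7946 11.3393]
tr(P') = 17.1116


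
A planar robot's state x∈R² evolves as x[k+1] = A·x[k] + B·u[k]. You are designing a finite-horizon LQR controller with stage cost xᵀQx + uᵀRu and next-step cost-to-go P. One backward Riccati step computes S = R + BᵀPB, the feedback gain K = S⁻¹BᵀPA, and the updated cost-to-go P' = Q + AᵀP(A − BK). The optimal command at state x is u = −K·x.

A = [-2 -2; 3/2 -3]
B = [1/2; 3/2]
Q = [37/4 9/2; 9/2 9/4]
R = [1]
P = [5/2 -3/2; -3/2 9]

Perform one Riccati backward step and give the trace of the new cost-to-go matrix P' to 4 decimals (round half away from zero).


BᵀP = [-1.0000 12.7500]
S = R + BᵀPB = [1] + [18.6250] = [19.6250]
BᵀPA = [21.1250 -36.2500]
K = S⁻¹·BᵀPA = [1.0764 -1.8471]
A−BK = [-2.5382 -1.0764; -0.1146 -0.2293]
AᵀP(A−BK) = [16.5104 4.0207; 4.0207 6.0414]
P' = Q + AᵀP(A−BK) = [25.7604 8.5207; 8.5207 8.2914]
tr(P') = 34.0518

34.0518


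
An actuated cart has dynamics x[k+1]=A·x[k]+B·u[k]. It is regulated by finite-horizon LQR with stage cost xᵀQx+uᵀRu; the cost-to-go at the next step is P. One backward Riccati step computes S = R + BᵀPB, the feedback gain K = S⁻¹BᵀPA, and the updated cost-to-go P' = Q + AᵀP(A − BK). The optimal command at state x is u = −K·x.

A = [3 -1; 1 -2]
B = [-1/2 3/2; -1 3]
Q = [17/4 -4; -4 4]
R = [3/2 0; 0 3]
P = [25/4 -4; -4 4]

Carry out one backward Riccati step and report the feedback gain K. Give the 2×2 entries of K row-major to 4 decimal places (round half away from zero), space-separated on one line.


0.0619 0.3096 -0.0929 -0.4644

BᵀP = [0.8750 -2.0000; -2.6250 6.0000]
S = R + BᵀPB = [3/2 0; 0 3] + [1.5625 -4.6875; -4.6875 14.0625] = [3.0625 -4.6875; -4.6875 17.0625]
BᵀPA = [0.6250 3.1250; -1.8750 -9.3750]
K = S⁻¹·BᵀPA = [0.0619 0.3096; -0.0929 -0.4644]
A−BK = [3.1703 -0.1486; 1.3406 -0.2972]
AᵀP(A−BK) = [36.0372 0.1858; 0.1858 0.9288]
P' = Q + AᵀP(A−BK) = [40.2872 -3.8142; -3.8142 4.9288]
tr(P') = 45.2159


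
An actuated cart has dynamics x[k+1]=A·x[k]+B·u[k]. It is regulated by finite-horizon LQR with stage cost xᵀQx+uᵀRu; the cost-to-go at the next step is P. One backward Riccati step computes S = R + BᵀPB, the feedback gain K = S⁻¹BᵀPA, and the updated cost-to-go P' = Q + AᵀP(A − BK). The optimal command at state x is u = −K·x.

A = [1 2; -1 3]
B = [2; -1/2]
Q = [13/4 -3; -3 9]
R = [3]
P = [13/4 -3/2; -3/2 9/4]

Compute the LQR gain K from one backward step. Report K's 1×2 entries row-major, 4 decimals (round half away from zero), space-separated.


BᵀP = [7.2500 -4.1250]
S = R + BᵀPB = [3] + [16.5625] = [19.5625]
BᵀPA = [11.3750 2.1250]
K = S⁻¹·BᵀPA = [0.5815 0.1086]
A−BK = [-0.1629 1.7827; -0.7093 3.0543]
AᵀP(A−BK) = [1.8858 -2.9856; -2.9856 15.0192]
P' = Q + AᵀP(A−BK) = [5.1358 -5.9856; -5.9856 24.0192]
tr(P') = 29.1550

0.5815 0.1086


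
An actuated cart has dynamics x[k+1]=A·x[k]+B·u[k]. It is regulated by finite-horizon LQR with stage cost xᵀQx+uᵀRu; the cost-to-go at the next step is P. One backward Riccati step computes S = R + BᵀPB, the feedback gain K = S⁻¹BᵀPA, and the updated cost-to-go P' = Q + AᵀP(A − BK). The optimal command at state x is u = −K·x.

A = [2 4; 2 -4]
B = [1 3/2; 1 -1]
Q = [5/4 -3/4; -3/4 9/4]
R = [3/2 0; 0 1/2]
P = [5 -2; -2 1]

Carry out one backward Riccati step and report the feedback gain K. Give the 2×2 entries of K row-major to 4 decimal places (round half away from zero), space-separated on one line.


0.4099 0.0848 0.4664 2.8551

BᵀP = [3.0000 -1.0000; 9.5000 -4.0000]
S = R + BᵀPB = [3/2 0; 0 1/2] + [2.0000 5.5000; 5.5000 18.2500] = [3.5000 5.5000; 5.5000 18.7500]
BᵀPA = [4.0000 16.0000; 11.0000 54.0000]
K = S⁻¹·BᵀPA = [0.4099 0.0848; 0.4664 2.8551]
A−BK = [0.8905 -0.3675; 2.0565 -1.2297]
AᵀP(A−BK) = [1.2297 0.2544; 0.2544 4.4664]
P' = Q + AᵀP(A−BK) = [2.4797 -0.4956; -0.4956 6.7164]
tr(P') = 9.1961


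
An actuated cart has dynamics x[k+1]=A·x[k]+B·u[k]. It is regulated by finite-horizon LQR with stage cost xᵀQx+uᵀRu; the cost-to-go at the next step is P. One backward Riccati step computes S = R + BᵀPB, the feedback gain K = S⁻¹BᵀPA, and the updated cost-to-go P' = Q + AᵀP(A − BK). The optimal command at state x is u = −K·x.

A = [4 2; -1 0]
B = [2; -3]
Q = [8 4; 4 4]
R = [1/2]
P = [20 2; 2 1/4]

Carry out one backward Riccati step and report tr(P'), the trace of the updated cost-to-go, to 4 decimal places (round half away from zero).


17.5851

BᵀP = [34.0000 3.2500]
S = R + BᵀPB = [1/2] + [58.2500] = [58.7500]
BᵀPA = [132.7500 68.0000]
K = S⁻¹·BᵀPA = [2.2596 1.1574]
A−BK = [-0.5191 -0.3149; 5.7787 3.4723]
AᵀP(A−BK) = [4.2915 2.3489; 2.3489 1.2936]
P' = Q + AᵀP(A−BK) = [12.2915 6.3489; 6.3489 5.2936]
tr(P') = 17.5851


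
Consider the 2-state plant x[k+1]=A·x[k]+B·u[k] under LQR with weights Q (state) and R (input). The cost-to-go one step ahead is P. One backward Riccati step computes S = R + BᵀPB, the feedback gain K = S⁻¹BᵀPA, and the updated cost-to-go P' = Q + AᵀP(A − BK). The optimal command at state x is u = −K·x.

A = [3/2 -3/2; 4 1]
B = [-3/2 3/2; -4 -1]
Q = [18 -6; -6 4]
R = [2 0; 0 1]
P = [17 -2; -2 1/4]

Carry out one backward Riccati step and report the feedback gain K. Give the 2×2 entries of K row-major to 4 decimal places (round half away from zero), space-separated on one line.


BᵀP = [-17.5000 2.0000; 27.5000 -3.2500]
S = R + BᵀPB = [2 0; 0 1] + [18.2500 -28.2500; -28.2500 44.5000] = [20.2500 -28.2500; -28.2500 45.5000]
BᵀPA = [-18.2500 28.2500; 28.2500 -44.5000]
K = S⁻¹·BᵀPA = [-0.2620 0.2291; 0.4582 -0.8358]
A−BK = [0.4197 0.0973; 3.4100 1.0806]
AᵀP(A−BK) = [0.5241 -0.4582; -0.4582 0.8358]
P' = Q + AᵀP(A−BK) = [18.5241 -6.4582; -6.4582 4.8358]
tr(P') = 23.3599

-0.2620 0.2291 0.4582 -0.8358


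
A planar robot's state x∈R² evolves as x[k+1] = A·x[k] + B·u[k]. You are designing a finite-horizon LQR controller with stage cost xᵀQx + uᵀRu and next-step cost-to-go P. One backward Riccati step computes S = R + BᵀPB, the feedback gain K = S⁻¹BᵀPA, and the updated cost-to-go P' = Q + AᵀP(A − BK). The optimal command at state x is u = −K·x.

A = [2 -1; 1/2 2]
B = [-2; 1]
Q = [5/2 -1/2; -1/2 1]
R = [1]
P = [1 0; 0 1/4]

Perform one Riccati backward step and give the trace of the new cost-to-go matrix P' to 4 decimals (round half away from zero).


BᵀP = [-2.0000 0.2500]
S = R + BᵀPB = [1] + [4.2500] = [5.2500]
BᵀPA = [-3.8750 2.5000]
K = S⁻¹·BᵀPA = [-0.7381 0.4762]
A−BK = [0.5238 -0.0476; 1.2381 1.5238]
AᵀP(A−BK) = [1.2024 0.0952; 0.0952 0.8095]
P' = Q + AᵀP(A−BK) = [3.7024 -0.4048; -0.4048 1.8095]
tr(P') = 5.5119

5.5119
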